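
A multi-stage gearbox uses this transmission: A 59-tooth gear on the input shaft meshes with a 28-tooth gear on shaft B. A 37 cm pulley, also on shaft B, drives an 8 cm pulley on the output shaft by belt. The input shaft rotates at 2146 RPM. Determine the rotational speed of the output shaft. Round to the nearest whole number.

20914 RPM

gear mesh 28/59 = 0.47458 → 2146/0.47458 = 4521.9 RPM
belt 8/37 = 0.21622 → 4521.9/0.21622 = 20914 RPM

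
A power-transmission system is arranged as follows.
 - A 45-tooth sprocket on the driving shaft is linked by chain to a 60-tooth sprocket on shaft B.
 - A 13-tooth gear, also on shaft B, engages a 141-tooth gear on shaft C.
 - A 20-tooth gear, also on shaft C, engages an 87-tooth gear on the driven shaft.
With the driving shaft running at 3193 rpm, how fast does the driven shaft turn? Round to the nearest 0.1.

50.8 rpm

Chain: ratio = 60/45 = 1.3333, so shaft B turns at 3193 / 1.3333 = 2394.8 rpm.
Gear mesh: ratio = 141/13 = 10.846, so shaft C turns at 2394.8 / 10.846 = 220.79 rpm.
Gear mesh: ratio = 87/20 = 4.35, so the driven shaft turns at 220.79 / 4.35 = 50.757 rpm.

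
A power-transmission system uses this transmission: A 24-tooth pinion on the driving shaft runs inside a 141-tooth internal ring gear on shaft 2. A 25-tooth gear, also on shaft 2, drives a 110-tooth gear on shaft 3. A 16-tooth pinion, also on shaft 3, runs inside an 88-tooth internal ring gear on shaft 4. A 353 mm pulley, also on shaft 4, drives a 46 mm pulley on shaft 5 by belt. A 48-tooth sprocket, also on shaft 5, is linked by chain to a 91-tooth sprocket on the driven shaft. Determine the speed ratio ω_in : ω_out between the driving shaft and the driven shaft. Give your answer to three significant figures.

35.1

Each stage contributes driven/driver: internal gear 141/24 = 5.875, gear mesh 110/25 = 4.4, internal gear 88/16 = 5.5, belt 46/353 = 0.13031, chain 91/48 = 1.8958.
Overall: 5.875 × 4.4 × 5.5 × 0.13031 × 1.8958 = 35.124.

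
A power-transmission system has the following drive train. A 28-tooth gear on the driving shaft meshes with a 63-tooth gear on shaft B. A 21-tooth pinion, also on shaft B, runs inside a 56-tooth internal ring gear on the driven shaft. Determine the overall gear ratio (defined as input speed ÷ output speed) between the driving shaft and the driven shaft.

Each stage contributes driven/driver: gear mesh 63/28 = 2.25, internal gear 56/21 = 2.6667.
Overall: 2.25 × 2.6667 = 6.

6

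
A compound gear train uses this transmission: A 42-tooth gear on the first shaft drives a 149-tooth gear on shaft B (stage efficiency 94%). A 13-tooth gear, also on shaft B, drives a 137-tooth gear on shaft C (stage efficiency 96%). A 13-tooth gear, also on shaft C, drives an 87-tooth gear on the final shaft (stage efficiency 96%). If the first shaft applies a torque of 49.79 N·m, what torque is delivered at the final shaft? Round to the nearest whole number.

10792 N·m

gear mesh 149/42 = 3.5476 → τ = 49.79·3.5476·0.94 = 166.04 N·m
gear mesh 137/13 = 10.538 → τ = 166.04·10.538·0.96 = 1679.8 N·m
gear mesh 87/13 = 6.6923 → τ = 1679.8·6.6923·0.96 = 10792 N·m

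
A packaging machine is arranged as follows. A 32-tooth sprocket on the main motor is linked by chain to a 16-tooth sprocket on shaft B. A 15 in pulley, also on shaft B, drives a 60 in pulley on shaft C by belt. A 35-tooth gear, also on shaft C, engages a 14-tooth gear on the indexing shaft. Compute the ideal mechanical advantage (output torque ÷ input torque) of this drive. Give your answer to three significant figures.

Each stage contributes driven/driver: chain 16/32 = 0.5, belt 60/15 = 4, gear mesh 14/35 = 0.4.
Overall: 0.5 × 4 × 0.4 = 0.8.

0.800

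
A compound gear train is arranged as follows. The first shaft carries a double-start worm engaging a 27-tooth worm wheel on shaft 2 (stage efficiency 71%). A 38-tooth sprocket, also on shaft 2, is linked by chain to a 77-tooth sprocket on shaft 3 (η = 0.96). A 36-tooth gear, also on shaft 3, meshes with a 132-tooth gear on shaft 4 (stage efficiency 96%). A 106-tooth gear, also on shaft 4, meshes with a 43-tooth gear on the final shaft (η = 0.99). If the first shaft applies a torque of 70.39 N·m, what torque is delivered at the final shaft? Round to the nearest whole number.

worm 27/2 = 13.5 → τ = 70.39·13.5·0.71 = 674.69 N·m
chain 77/38 = 2.0263 → τ = 674.69·2.0263·0.96 = 1312.4 N·m
gear mesh 132/36 = 3.6667 → τ = 1312.4·3.6667·0.96 = 4619.8 N·m
gear mesh 43/106 = 0.40566 → τ = 4619.8·0.40566·0.99 = 1855.3 N·m

1855 N·m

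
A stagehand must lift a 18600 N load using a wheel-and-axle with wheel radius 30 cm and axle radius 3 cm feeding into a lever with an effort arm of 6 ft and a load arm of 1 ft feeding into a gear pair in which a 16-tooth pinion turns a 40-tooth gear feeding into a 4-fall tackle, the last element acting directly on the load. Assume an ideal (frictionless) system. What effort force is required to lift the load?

31 N

Wheel-and-axle MA = R/r = 30/3 = 10.
Lever MA = effort arm / load arm = 6/1 = 6.
Gear pair MA = 40/16 = 2.5.
Block-and-tackle MA = number of supporting rope parts = 4.
Combined ideal MA = 10 × 6 × 2.5 × 4 = 600.
Effort = load / MA = 18600 / 600 = 31 N.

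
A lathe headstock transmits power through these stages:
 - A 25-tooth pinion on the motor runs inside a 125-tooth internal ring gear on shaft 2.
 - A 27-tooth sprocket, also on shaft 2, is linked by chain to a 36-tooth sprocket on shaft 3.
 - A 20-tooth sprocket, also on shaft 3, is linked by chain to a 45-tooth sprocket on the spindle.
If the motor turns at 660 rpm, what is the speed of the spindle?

internal gear 125/25 = 5 → 660/5 = 132 rpm
chain 36/27 = 1.3333 → 132/1.3333 = 99 rpm
chain 45/20 = 2.25 → 99/2.25 = 44 rpm

44 rpm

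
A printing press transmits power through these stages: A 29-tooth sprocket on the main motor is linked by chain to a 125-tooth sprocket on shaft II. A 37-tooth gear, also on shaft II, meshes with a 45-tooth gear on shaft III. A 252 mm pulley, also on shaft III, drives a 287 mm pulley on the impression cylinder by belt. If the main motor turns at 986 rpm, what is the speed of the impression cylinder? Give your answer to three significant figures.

Chain: ratio = 125/29 = 4.3103, so shaft II turns at 986 / 4.3103 = 228.75 rpm.
Gear mesh: ratio = 45/37 = 1.2162, so shaft III turns at 228.75 / 1.2162 = 188.08 rpm.
Belt: ratio = 287/252 = 1.1389, so the impression cylinder turns at 188.08 / 1.1389 = 165.15 rpm.

165 rpm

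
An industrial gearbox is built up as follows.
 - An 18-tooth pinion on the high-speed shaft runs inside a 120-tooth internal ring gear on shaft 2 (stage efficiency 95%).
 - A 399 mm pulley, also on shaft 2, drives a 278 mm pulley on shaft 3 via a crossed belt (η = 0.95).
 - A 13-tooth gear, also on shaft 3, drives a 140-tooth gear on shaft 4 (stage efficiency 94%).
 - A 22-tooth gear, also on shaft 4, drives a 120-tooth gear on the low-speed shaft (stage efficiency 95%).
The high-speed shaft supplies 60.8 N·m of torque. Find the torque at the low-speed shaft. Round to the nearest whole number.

After the internal gear (120/18): 60.8 × 6.6667 × 0.95 = 385.07 N·m
After the belt (278/399): 385.07 × 0.69674 × 0.95 = 254.88 N·m
After the gear mesh (140/13): 254.88 × 10.769 × 0.94 = 2580.1 N·m
After the gear mesh (120/22): 2580.1 × 5.4545 × 0.95 = 13370 N·m

13370 N·m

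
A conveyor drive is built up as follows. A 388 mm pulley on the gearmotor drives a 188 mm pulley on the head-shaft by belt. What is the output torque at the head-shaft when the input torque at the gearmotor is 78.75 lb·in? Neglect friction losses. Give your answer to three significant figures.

38.2 lb·in

Belt: ratio = 188/388 = 0.48454; torque at the head-shaft = 78.75 × 0.48454 = 38.157 lb·in.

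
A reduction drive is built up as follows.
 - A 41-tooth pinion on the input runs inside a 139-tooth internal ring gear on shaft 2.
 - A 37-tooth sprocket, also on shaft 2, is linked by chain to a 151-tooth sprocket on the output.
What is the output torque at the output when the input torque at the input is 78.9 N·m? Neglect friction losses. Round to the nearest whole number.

Internal gear: ratio = 139/41 = 3.3902; torque at shaft 2 = 78.9 × 3.3902 = 267.49 N·m.
Chain: ratio = 151/37 = 4.0811; torque at the output = 267.49 × 4.0811 = 1091.6 N·m.

1092 N·m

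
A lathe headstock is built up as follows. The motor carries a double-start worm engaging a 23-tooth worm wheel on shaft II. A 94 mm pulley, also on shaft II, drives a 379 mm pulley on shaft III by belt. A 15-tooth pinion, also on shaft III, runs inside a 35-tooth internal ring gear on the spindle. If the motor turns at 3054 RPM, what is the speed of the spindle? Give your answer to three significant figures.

28.2 RPM

Worm: ratio = 23/2 = 11.5, so shaft II turns at 3054 / 11.5 = 265.57 RPM.
Belt: ratio = 379/94 = 4.0319, so shaft III turns at 265.57 / 4.0319 = 65.866 RPM.
Internal gear: ratio = 35/15 = 2.3333, so the spindle turns at 65.866 / 2.3333 = 28.228 RPM.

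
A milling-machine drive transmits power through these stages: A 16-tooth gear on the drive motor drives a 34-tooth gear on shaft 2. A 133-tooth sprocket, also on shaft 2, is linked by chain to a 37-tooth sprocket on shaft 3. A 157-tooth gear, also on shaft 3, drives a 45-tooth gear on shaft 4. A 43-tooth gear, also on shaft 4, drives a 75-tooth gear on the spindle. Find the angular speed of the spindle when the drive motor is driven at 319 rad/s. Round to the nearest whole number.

1079 rad/s

the drive motor → shaft 2 (gear mesh, 34/16): 319 ÷ 2.125 = 150.12 rad/s
shaft 2 → shaft 3 (chain, 37/133): 150.12 ÷ 0.2782 = 539.61 rad/s
shaft 3 → shaft 4 (gear mesh, 45/157): 539.61 ÷ 0.28662 = 1882.6 rad/s
shaft 4 → the spindle (gear mesh, 75/43): 1882.6 ÷ 1.7442 = 1079.4 rad/s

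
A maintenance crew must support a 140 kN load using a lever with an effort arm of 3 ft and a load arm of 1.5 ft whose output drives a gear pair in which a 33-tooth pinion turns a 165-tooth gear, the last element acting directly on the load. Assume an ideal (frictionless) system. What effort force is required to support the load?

14 kN

Lever MA = effort arm / load arm = 3/1.5 = 2.
Gear pair MA = 165/33 = 5.
Combined ideal MA = 2 × 5 = 10.
Effort = load / MA = 140 / 10 = 14 kN.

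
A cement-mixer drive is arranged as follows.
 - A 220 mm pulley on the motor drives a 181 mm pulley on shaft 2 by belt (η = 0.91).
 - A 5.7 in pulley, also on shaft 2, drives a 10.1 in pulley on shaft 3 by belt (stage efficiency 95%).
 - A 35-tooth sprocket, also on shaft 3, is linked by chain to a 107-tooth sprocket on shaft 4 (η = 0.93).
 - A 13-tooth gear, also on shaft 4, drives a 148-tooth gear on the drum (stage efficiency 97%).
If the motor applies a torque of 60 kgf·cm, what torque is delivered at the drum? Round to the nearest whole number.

2374 kgf·cm

Belt: ratio = 181/220 = 0.82273; torque at shaft 2 = 60 × 0.82273 × 0.91 = 44.921 kgf·cm.
Belt: ratio = 10.1/5.7 = 1.7719; torque at shaft 3 = 44.921 × 1.7719 × 0.95 = 75.617 kgf·cm.
Chain: ratio = 107/35 = 3.0571; torque at shaft 4 = 75.617 × 3.0571 × 0.93 = 214.99 kgf·cm.
Gear mesh: ratio = 148/13 = 11.385; torque at the drum = 214.99 × 11.385 × 0.97 = 2374.1 kgf·cm.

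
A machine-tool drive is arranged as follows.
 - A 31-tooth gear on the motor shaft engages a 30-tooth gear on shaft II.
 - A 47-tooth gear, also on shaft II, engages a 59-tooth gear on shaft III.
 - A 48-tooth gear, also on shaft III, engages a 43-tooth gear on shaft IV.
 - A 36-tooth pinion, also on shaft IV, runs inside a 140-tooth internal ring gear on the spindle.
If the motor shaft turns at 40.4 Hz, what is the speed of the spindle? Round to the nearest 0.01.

gear mesh 30/31 = 0.96774 → 40.4/0.96774 = 41.747 Hz
gear mesh 59/47 = 1.2553 → 41.747/1.2553 = 33.256 Hz
gear mesh 43/48 = 0.89583 → 33.256/0.89583 = 37.123 Hz
internal gear 140/36 = 3.8889 → 37.123/3.8889 = 9.5459 Hz

9.55 Hz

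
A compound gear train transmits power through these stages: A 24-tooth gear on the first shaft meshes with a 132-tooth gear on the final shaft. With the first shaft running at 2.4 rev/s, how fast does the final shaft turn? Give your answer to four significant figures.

Gear mesh: ratio = 132/24 = 5.5, so the final shaft turns at 2.4 / 5.5 = 0.43636 rev/s.

0.4364 rev/s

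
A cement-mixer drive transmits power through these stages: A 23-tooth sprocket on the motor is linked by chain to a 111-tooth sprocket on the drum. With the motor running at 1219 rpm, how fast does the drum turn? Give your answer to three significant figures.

253 rpm

the motor → the drum (chain, 111/23): 1219 ÷ 4.8261 = 252.59 rpm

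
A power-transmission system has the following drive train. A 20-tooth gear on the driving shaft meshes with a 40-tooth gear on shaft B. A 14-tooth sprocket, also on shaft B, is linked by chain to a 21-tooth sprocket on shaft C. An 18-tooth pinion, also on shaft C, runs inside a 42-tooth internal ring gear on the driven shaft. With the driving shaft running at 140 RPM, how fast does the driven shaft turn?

Gear mesh: ratio = 40/20 = 2, so shaft B turns at 140 / 2 = 70 RPM.
Chain: ratio = 21/14 = 1.5, so shaft C turns at 70 / 1.5 = 46.667 RPM.
Internal gear: ratio = 42/18 = 2.3333, so the driven shaft turns at 46.667 / 2.3333 = 20 RPM.

20 RPM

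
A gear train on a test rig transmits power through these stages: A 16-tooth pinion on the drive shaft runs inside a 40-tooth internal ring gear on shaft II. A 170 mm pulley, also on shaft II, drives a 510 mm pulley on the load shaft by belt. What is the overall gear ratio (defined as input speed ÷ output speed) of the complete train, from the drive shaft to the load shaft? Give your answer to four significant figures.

Each stage contributes driven/driver: internal gear 40/16 = 2.5, belt 510/170 = 3.
Overall: 2.5 × 3 = 7.5.

7.500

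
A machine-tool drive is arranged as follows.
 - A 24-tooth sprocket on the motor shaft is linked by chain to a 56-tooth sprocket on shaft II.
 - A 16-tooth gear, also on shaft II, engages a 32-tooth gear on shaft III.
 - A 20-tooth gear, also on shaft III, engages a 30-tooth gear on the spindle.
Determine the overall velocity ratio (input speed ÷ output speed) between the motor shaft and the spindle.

Each stage contributes driven/driver: chain 56/24 = 2.3333, gear mesh 32/16 = 2, gear mesh 30/20 = 1.5.
Overall: 2.3333 × 2 × 1.5 = 7.

7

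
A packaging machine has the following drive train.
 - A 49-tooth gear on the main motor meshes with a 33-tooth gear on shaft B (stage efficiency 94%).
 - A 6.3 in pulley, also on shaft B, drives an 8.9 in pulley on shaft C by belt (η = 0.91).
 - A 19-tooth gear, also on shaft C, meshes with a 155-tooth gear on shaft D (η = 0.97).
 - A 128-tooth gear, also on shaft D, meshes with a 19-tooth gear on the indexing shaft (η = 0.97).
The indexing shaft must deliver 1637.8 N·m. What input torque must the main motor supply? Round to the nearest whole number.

Overall ratio R = 0.67347 × 1.4127 × 8.1579 × 0.14844 = 1.1521; overall efficiency η = 0.94 × 0.91 × 0.97 × 0.97 = 0.8048.
Input torque = output torque / (R × η) = 1637.8 / (1.1521 × 0.8048) = 1766.3 N·m.

1766 N·m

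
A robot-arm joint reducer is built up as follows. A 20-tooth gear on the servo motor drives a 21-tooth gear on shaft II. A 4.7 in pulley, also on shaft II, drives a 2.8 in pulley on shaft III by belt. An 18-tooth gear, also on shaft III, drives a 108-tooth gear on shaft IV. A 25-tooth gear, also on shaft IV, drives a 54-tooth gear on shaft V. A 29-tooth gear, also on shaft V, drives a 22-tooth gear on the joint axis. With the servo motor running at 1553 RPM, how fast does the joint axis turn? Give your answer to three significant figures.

253 RPM

Gear mesh: ratio = 21/20 = 1.05, so shaft II turns at 1553 / 1.05 = 1479 RPM.
Belt: ratio = 2.8/4.7 = 0.59574, so shaft III turns at 1479 / 0.59574 = 2482.7 RPM.
Gear mesh: ratio = 108/18 = 6, so shaft IV turns at 2482.7 / 6 = 413.78 RPM.
Gear mesh: ratio = 54/25 = 2.16, so shaft V turns at 413.78 / 2.16 = 191.57 RPM.
Gear mesh: ratio = 22/29 = 0.75862, so the joint axis turns at 191.57 / 0.75862 = 252.52 RPM.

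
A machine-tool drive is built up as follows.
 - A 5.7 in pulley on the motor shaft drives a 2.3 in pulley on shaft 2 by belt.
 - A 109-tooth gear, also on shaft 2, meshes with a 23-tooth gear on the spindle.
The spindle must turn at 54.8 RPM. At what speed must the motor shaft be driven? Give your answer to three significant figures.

Overall ratio R = 0.40351 × 0.21101 = 0.085144.
Required input speed = output speed × R = 54.8 × 0.085144 = 4.6659 RPM.

4.67 RPM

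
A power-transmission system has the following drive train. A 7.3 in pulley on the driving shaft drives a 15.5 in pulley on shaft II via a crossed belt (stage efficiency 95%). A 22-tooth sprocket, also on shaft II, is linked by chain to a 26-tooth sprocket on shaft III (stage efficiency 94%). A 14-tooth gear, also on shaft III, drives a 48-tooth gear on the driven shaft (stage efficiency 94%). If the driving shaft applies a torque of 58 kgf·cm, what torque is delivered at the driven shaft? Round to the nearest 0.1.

418.9 kgf·cm

After the belt (15.5/7.3): 58 × 2.1233 × 0.95 = 116.99 kgf·cm
After the chain (26/22): 116.99 × 1.1818 × 0.94 = 129.97 kgf·cm
After the gear mesh (48/14): 129.97 × 3.4286 × 0.94 = 418.87 kgf·cm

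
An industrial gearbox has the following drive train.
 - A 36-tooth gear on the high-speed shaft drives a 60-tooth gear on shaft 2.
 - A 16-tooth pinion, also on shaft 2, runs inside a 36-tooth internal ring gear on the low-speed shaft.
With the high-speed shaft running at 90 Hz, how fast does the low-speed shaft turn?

the high-speed shaft → shaft 2 (gear mesh, 60/36): 90 ÷ 1.6667 = 54 Hz
shaft 2 → the low-speed shaft (internal gear, 36/16): 54 ÷ 2.25 = 24 Hz

24 Hz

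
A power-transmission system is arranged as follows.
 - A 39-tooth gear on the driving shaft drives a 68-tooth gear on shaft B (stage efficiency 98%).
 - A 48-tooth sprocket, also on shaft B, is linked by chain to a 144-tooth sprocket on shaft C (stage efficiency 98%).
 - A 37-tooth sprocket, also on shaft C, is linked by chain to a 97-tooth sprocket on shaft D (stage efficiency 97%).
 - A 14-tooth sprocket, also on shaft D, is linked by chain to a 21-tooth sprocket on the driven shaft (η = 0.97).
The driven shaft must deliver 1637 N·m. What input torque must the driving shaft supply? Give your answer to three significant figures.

Overall ratio R = 1.7436 × 3 × 2.6216 × 1.5 = 20.57; overall efficiency η = 0.98 × 0.98 × 0.97 × 0.97 = 0.9036.
Input torque = output torque / (R × η) = 1637 / (20.57 × 0.9036) = 88.07 N·m.

88.1 N·m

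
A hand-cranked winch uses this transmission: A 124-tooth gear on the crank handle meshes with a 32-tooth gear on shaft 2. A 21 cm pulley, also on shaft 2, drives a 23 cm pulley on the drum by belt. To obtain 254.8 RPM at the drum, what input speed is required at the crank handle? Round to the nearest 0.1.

Overall ratio R = 0.25806 × 1.0952 = 0.28264.
Required input speed = output speed × R = 254.8 × 0.28264 = 72.017 RPM.

72.0 RPM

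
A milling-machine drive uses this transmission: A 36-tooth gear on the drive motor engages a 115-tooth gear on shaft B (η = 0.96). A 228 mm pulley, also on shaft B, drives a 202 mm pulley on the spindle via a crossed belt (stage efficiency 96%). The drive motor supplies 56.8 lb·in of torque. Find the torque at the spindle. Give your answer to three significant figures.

After the gear mesh (115/36): 56.8 × 3.1944 × 0.96 = 174.19 lb·in
After the belt (202/228): 174.19 × 0.88596 × 0.96 = 148.15 lb·in

148 lb·in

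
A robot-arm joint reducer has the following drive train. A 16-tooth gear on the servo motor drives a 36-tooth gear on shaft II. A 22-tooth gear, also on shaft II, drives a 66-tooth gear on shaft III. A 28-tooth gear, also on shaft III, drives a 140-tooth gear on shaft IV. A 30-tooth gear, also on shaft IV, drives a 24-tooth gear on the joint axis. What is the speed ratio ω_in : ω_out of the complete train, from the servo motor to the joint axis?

Each stage contributes driven/driver: gear mesh 36/16 = 2.25, gear mesh 66/22 = 3, gear mesh 140/28 = 5, gear mesh 24/30 = 0.8.
Overall: 2.25 × 3 × 5 × 0.8 = 27.

27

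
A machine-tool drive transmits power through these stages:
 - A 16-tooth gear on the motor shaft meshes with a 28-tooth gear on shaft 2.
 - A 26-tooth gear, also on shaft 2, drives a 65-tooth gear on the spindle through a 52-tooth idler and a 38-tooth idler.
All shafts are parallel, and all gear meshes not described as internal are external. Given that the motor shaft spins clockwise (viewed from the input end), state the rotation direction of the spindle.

the motor shaft → shaft 2: external mesh, 1 reversal → CCW.
shaft 2 → the spindle: driver → idler → idler → driven is 3 external meshes, 3 reversals → CW.
4 reversals in total — an even number — so the spindle turns the same way as the motor shaft.

clockwise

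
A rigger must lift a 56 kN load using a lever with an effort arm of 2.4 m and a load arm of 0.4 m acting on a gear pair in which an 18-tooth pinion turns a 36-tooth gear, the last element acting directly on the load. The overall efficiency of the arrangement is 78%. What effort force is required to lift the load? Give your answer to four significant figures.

Lever MA = effort arm / load arm = 2.4/0.4 = 6.
Gear pair MA = 36/18 = 2.
Combined ideal MA = 6 × 2 = 12.
Actual MA = 12 × 0.78 = 9.36.
Effort = load / actual MA = 56 / 9.36 = 5.9829 kN.

5.983 kN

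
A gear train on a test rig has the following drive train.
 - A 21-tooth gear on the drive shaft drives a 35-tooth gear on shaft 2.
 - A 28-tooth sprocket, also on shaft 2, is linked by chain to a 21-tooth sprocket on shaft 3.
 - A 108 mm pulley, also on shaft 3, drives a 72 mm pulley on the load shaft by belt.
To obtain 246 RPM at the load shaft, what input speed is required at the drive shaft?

205 RPM

Overall ratio R = 1.6667 × 0.75 × 0.66667 = 0.83333.
Required input speed = output speed × R = 246 × 0.83333 = 205 RPM.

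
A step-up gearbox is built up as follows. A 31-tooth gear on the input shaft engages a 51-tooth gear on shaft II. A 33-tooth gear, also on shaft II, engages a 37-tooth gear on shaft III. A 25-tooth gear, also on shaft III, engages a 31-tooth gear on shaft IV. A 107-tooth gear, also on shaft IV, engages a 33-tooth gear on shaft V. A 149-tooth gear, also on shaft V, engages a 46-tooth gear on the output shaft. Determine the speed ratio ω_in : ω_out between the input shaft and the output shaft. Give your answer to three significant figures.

0.218

Each stage contributes driven/driver: gear mesh 51/31 = 1.6452, gear mesh 37/33 = 1.1212, gear mesh 31/25 = 1.24, gear mesh 33/107 = 0.30841, gear mesh 46/149 = 0.30872.
Overall: 1.6452 × 1.1212 × 1.24 × 0.30841 × 0.30872 = 0.21778.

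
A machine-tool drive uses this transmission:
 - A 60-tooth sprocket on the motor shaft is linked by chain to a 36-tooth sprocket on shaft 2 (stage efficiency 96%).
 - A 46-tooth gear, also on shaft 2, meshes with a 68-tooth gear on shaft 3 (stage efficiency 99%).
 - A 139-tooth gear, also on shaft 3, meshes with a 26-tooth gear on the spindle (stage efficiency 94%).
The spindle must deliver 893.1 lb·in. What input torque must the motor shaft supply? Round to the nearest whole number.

Overall ratio R = 0.6 × 1.4783 × 0.18705 = 0.16591; overall efficiency η = 0.96 × 0.99 × 0.94 = 0.8934.
Input torque = output torque / (R × η) = 893.1 / (0.16591 × 0.8934) = 6025.7 lb·in.

6026 lb·in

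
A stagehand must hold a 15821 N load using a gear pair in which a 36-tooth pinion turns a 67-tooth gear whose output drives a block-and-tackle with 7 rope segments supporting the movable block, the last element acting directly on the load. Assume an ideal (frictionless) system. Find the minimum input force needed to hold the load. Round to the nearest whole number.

1214 N

Gear pair MA = 67/36 = 1.8611.
Block-and-tackle MA = number of supporting rope parts = 7.
Combined ideal MA = 1.8611 × 7 = 13.028.
Effort = load / MA = 15821 / 13.028 = 1214.4 N.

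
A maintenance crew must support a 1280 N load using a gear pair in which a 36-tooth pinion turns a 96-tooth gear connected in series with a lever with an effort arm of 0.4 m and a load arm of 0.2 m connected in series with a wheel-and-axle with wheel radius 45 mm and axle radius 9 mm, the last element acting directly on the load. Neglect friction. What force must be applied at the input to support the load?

48 N

Gear pair MA = 96/36 = 2.6667.
Lever MA = effort arm / load arm = 0.4/0.2 = 2.
Wheel-and-axle MA = R/r = 45/9 = 5.
Combined ideal MA = 2.6667 × 2 × 5 = 26.667.
Effort = load / MA = 1280 / 26.667 = 48 N.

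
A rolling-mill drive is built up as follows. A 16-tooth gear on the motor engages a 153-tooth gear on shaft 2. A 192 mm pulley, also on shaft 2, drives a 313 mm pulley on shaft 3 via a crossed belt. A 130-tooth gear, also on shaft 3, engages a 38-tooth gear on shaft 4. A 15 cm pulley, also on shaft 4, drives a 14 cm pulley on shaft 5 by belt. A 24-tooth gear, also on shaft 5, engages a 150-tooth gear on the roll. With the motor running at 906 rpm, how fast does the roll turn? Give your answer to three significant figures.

gear mesh 153/16 = 9.5625 → 906/9.5625 = 94.745 rpm
belt 313/192 = 1.6302 → 94.745/1.6302 = 58.118 rpm
gear mesh 38/130 = 0.29231 → 58.118/0.29231 = 198.83 rpm
belt 14/15 = 0.93333 → 198.83/0.93333 = 213.03 rpm
gear mesh 150/24 = 6.25 → 213.03/6.25 = 34.084 rpm

34.1 rpm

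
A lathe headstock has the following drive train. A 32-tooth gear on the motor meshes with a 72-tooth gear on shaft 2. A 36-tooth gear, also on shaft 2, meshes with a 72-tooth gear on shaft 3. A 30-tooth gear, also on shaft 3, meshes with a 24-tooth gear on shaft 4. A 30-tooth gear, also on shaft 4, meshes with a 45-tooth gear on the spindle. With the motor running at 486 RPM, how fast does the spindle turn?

Gear mesh: ratio = 72/32 = 2.25, so shaft 2 turns at 486 / 2.25 = 216 RPM.
Gear mesh: ratio = 72/36 = 2, so shaft 3 turns at 216 / 2 = 108 RPM.
Gear mesh: ratio = 24/30 = 0.8, so shaft 4 turns at 108 / 0.8 = 135 RPM.
Gear mesh: ratio = 45/30 = 1.5, so the spindle turns at 135 / 1.5 = 90 RPM.

90 RPM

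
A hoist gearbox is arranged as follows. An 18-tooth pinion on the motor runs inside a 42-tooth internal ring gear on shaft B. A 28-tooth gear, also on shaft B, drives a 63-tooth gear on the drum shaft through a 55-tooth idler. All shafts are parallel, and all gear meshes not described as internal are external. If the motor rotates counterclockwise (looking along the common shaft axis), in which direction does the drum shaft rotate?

counterclockwise

the motor → shaft B: internal mesh, same direction → CCW.
shaft B → the drum shaft: driver → idler → driven is 2 external meshes, 2 reversals → CCW.
2 reversals in total — an even number — so the drum shaft turns the same way as the motor.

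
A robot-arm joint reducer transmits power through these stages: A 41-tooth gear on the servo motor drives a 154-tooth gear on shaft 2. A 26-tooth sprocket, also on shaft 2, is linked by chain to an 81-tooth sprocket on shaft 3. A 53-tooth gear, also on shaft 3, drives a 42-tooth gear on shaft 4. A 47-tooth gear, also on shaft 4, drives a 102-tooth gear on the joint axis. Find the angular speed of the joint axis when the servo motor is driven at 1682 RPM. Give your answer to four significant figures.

Gear mesh: ratio = 154/41 = 3.7561, so shaft 2 turns at 1682 / 3.7561 = 447.81 RPM.
Chain: ratio = 81/26 = 3.1154, so shaft 3 turns at 447.81 / 3.1154 = 143.74 RPM.
Gear mesh: ratio = 42/53 = 0.79245, so shaft 4 turns at 143.74 / 0.79245 = 181.39 RPM.
Gear mesh: ratio = 102/47 = 2.1702, so the joint axis turns at 181.39 / 2.1702 = 83.58 RPM.

83.58 RPM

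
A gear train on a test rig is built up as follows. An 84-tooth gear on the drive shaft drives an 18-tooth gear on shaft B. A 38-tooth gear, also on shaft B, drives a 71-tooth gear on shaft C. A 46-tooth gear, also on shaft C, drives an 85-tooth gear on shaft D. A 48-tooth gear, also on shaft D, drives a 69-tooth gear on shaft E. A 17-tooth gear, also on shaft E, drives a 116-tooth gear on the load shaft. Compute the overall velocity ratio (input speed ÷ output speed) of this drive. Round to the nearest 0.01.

7.26

Each stage contributes driven/driver: gear mesh 18/84 = 0.21429, gear mesh 71/38 = 1.8684, gear mesh 85/46 = 1.8478, gear mesh 69/48 = 1.4375, gear mesh 116/17 = 6.8235.
Overall: 0.21429 × 1.8684 × 1.8478 × 1.4375 × 6.8235 = 7.2568.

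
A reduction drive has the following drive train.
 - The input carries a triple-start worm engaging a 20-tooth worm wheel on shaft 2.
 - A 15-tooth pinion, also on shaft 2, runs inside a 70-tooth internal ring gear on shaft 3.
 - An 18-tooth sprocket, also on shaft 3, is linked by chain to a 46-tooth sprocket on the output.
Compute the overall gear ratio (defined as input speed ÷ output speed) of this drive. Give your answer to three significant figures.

Each stage contributes driven/driver: worm 20/3 = 6.6667, internal gear 70/15 = 4.6667, chain 46/18 = 2.5556.
Overall: 6.6667 × 4.6667 × 2.5556 = 79.506.

79.5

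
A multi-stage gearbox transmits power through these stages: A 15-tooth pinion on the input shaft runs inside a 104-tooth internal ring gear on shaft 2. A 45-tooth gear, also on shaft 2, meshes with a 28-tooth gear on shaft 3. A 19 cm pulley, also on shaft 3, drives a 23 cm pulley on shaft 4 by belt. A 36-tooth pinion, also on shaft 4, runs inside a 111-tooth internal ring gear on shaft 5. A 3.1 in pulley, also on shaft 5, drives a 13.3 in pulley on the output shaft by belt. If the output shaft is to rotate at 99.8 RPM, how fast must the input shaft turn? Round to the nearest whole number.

Overall ratio R = 6.9333 × 0.62222 × 1.2105 × 3.0833 × 4.2903 = 69.083.
Required input speed = output speed × R = 99.8 × 69.083 = 6894.5 RPM.

6895 RPM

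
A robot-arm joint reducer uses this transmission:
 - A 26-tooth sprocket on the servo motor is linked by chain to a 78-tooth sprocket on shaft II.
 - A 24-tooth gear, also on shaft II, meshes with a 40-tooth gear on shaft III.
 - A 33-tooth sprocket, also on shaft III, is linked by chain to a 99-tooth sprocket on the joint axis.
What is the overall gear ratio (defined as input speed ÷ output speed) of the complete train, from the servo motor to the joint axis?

15

Each stage contributes driven/driver: chain 78/26 = 3, gear mesh 40/24 = 1.6667, chain 99/33 = 3.
Overall: 3 × 1.6667 × 3 = 15.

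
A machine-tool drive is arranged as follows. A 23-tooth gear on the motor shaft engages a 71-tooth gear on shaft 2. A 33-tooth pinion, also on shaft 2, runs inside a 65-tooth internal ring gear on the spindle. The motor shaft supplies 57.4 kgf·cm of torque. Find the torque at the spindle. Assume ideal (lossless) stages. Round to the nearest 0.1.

After the gear mesh (71/23): 57.4 × 3.087 = 177.19 kgf·cm
After the internal gear (65/33): 177.19 × 1.9697 = 349.01 kgf·cm

349.0 kgf·cm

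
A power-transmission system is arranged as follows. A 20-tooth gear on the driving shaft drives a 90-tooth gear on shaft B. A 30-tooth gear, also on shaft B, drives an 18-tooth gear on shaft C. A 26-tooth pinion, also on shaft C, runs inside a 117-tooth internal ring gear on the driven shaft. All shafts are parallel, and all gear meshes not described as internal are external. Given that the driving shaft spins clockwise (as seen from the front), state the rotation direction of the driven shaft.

the driving shaft → shaft B: external mesh, 1 reversal → CCW.
shaft B → shaft C: external mesh, 1 reversal → CW.
shaft C → the driven shaft: internal mesh, same direction → CW.
2 reversals in total — an even number — so the driven shaft turns the same way as the driving shaft.

clockwise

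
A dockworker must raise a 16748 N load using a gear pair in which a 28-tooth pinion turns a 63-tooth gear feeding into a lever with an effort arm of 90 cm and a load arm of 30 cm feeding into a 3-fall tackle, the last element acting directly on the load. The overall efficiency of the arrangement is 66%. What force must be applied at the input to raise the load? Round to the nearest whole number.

Gear pair MA = 63/28 = 2.25.
Lever MA = effort arm / load arm = 90/30 = 3.
Block-and-tackle MA = number of supporting rope parts = 3.
Combined ideal MA = 2.25 × 3 × 3 = 20.25.
Actual MA = 20.25 × 0.66 = 13.365.
Effort = load / actual MA = 16748 / 13.365 = 1253.1 N.

1253 N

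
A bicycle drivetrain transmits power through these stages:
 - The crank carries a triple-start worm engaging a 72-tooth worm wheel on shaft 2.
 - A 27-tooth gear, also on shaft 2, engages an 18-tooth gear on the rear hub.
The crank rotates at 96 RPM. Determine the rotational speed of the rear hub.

6 RPM

the crank → shaft 2 (worm, 72/3): 96 ÷ 24 = 4 RPM
shaft 2 → the rear hub (gear mesh, 18/27): 4 ÷ 0.66667 = 6 RPM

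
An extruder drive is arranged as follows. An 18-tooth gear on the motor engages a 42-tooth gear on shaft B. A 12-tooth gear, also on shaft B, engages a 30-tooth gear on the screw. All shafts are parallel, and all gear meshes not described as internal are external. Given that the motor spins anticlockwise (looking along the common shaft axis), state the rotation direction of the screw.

anticlockwise

the motor → shaft B: external mesh, 1 reversal → CW.
shaft B → the screw: external mesh, 1 reversal → CCW.
2 reversals in total — an even number — so the screw turns the same way as the motor.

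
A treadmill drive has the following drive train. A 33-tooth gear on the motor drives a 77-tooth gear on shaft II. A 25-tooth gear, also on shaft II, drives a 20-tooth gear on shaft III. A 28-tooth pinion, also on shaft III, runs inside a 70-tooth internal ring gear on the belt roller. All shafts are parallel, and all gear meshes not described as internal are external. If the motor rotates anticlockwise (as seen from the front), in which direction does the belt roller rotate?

the motor → shaft II: external mesh, 1 reversal → CW.
shaft II → shaft III: external mesh, 1 reversal → CCW.
shaft III → the belt roller: internal mesh, same direction → CCW.
2 reversals in total — an even number — so the belt roller turns the same way as the motor.

anticlockwise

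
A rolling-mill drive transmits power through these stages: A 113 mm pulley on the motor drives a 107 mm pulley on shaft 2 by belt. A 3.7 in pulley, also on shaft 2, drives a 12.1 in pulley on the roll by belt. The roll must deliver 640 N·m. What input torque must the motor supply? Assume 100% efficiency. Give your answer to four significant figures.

206.7 N·m

Overall ratio R = 0.9469 × 3.2703 = 3.0966.
Input torque = output torque / R = 640 / 3.0966 = 206.68 N·m.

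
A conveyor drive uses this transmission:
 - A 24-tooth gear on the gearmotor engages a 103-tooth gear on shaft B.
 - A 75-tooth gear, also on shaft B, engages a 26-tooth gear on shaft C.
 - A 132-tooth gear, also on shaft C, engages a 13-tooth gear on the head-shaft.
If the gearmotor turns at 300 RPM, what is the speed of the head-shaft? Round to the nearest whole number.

gear mesh 103/24 = 4.2917 → 300/4.2917 = 69.903 RPM
gear mesh 26/75 = 0.34667 → 69.903/0.34667 = 201.64 RPM
gear mesh 13/132 = 0.098485 → 201.64/0.098485 = 2047.5 RPM

2047 RPM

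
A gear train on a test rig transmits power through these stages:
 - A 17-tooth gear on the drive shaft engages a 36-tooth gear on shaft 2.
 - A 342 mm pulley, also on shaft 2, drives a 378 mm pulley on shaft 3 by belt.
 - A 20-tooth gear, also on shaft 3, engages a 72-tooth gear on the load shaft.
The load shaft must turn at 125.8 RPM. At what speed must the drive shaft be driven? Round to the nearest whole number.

1060 RPM

Overall ratio R = 2.1176 × 1.1053 × 3.6 = 8.426.
Required input speed = output speed × R = 125.8 × 8.426 = 1060 RPM.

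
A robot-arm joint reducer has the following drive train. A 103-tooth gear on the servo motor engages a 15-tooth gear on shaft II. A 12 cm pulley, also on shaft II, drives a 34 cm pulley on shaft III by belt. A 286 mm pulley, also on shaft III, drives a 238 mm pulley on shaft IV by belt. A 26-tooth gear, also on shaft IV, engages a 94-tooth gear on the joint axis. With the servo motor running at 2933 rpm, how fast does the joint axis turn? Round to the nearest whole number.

2363 rpm

the servo motor → shaft II (gear mesh, 15/103): 2933 ÷ 0.14563 = 20140 rpm
shaft II → shaft III (belt, 34/12): 20140 ÷ 2.8333 = 7108.2 rpm
shaft III → shaft IV (belt, 238/286): 7108.2 ÷ 0.83217 = 8541.8 rpm
shaft IV → the joint axis (gear mesh, 94/26): 8541.8 ÷ 3.6154 = 2362.6 rpm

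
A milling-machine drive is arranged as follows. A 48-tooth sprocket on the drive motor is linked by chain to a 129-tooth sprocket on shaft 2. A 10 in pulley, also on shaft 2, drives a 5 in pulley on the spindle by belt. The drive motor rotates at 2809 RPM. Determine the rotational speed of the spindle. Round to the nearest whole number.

2090 RPM

the drive motor → shaft 2 (chain, 129/48): 2809 ÷ 2.6875 = 1045.2 RPM
shaft 2 → the spindle (belt, 5/10): 1045.2 ÷ 0.5 = 2090.4 RPM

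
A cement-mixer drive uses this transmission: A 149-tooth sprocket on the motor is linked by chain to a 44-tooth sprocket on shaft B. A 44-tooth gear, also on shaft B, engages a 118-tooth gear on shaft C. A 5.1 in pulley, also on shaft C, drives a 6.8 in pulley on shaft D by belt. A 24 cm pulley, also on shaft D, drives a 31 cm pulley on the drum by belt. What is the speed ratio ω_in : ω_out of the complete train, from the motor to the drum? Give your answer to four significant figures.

1.364

Each stage contributes driven/driver: chain 44/149 = 0.2953, gear mesh 118/44 = 2.6818, belt 6.8/5.1 = 1.3333, belt 31/24 = 1.2917.
Overall: 0.2953 × 2.6818 × 1.3333 × 1.2917 = 1.3639.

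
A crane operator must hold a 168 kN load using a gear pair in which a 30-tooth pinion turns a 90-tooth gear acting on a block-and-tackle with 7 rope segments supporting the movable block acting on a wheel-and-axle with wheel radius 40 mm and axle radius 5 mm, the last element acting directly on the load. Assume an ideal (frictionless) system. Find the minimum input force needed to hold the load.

1 kN

Gear pair MA = 90/30 = 3.
Block-and-tackle MA = number of supporting rope parts = 7.
Wheel-and-axle MA = R/r = 40/5 = 8.
Combined ideal MA = 3 × 7 × 8 = 168.
Effort = load / MA = 168 / 168 = 1 kN.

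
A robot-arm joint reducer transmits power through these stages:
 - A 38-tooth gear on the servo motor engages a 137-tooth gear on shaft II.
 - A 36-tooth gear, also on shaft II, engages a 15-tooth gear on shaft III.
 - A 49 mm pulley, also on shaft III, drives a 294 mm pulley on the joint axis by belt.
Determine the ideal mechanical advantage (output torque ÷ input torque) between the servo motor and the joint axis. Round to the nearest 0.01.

Each stage contributes driven/driver: gear mesh 137/38 = 3.6053, gear mesh 15/36 = 0.41667, belt 294/49 = 6.
Overall: 3.6053 × 0.41667 × 6 = 9.0132.

9.01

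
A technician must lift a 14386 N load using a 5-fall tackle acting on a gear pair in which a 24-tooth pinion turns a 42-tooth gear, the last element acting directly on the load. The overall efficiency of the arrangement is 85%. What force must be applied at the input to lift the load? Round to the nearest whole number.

1934 N

Block-and-tackle MA = number of supporting rope parts = 5.
Gear pair MA = 42/24 = 1.75.
Combined ideal MA = 5 × 1.75 = 8.75.
Actual MA = 8.75 × 0.85 = 7.4375.
Effort = load / actual MA = 14386 / 7.4375 = 1934.3 N.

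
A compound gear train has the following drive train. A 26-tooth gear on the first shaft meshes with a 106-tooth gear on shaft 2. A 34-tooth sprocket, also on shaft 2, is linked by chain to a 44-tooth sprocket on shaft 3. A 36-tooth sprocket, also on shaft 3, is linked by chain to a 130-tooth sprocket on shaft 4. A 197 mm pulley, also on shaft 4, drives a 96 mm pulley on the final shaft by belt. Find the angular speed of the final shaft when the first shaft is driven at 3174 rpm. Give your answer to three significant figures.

Gear mesh: ratio = 106/26 = 4.0769, so shaft 2 turns at 3174 / 4.0769 = 778.53 rpm.
Chain: ratio = 44/34 = 1.2941, so shaft 3 turns at 778.53 / 1.2941 = 601.59 rpm.
Chain: ratio = 130/36 = 3.6111, so shaft 4 turns at 601.59 / 3.6111 = 166.59 rpm.
Belt: ratio = 96/197 = 0.48731, so the final shaft turns at 166.59 / 0.48731 = 341.87 rpm.

342 rpm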